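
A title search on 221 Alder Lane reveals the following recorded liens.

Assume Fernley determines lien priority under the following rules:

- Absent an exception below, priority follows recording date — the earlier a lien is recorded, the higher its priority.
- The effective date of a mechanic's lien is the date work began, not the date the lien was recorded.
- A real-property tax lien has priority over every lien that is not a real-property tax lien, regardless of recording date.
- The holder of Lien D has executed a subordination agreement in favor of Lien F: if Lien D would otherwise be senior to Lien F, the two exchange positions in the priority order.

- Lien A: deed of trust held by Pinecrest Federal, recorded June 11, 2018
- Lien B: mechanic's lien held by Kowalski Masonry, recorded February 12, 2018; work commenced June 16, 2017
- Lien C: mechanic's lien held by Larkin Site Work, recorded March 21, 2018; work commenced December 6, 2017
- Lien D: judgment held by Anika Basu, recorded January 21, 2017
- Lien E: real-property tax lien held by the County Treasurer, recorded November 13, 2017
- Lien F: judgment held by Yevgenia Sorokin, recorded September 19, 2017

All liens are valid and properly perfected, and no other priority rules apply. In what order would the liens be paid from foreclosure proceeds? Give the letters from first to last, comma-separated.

Adjusting effective dates: B is treated as recorded June 16, 2017, the work-commencement date; C relates back to December 6, 2017 (work commenced).
E is a real-property tax lien, so it outranks all other liens regardless of date.
Among the remaining liens, by effective date: D (January 21, 2017), B (June 16, 2017), F (September 19, 2017), C (December 6, 2017), A (June 11, 2018).
The subordination applies — D was senior to F — so D and F swap.

E, F, B, D, C, A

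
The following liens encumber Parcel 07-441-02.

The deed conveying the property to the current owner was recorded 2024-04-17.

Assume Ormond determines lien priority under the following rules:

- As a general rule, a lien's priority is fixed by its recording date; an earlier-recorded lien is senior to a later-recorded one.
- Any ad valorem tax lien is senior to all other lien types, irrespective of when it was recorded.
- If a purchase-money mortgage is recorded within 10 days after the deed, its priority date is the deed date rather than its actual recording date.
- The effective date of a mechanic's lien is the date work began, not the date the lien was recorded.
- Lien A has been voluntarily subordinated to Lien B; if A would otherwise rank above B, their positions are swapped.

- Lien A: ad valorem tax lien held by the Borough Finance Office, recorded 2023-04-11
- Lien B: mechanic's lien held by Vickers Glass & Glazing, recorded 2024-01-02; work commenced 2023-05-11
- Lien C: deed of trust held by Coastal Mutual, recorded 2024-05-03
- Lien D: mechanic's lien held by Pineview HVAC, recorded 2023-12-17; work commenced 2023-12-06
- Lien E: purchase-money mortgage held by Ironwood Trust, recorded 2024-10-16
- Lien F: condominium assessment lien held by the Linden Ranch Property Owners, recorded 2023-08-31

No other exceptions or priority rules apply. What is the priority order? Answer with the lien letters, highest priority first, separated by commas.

B, A, F, D, C, E

First, effective dates: B relates back to 2023-05-11 (work commenced); D's effective date is 2023-12-06, when work began; E was recorded 182 days after the deed, outside the 10-day window, so it keeps its recording date.
A is an ad valorem tax lien and takes priority over every other lien.
The other liens, earliest effective date first: B (2023-05-11), F (2023-08-31), D (2023-12-06), C (2024-05-03), E (2024-10-16).
A would otherwise be senior to B, so under the subordination agreement A and B exchange positions.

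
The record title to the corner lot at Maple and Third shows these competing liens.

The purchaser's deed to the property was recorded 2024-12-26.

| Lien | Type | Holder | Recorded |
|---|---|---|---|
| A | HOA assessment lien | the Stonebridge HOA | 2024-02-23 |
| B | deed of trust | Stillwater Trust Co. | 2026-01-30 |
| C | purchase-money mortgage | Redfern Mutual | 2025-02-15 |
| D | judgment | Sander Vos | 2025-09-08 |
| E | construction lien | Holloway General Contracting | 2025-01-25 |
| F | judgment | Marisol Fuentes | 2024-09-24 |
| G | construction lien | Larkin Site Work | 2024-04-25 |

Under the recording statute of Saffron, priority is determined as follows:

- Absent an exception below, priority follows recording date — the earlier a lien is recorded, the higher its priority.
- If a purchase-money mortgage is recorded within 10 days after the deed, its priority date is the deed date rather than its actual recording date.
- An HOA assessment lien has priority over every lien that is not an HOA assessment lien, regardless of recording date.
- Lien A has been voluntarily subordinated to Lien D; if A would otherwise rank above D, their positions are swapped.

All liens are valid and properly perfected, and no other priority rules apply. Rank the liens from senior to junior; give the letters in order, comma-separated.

D, G, F, E, C, A, B

Effective dates after the stated exceptions: C was recorded 51 days after the deed, outside the 10-day window, so it keeps its recording date.
A is an HOA assessment lien and takes priority over every other lien.
Ordering the rest by effective date: G (2024-04-25), F (2024-09-24), E (2025-01-25), C (2025-02-15), D (2025-09-08), B (2026-01-30).
A is senior to D before the subordination, so the two trade places.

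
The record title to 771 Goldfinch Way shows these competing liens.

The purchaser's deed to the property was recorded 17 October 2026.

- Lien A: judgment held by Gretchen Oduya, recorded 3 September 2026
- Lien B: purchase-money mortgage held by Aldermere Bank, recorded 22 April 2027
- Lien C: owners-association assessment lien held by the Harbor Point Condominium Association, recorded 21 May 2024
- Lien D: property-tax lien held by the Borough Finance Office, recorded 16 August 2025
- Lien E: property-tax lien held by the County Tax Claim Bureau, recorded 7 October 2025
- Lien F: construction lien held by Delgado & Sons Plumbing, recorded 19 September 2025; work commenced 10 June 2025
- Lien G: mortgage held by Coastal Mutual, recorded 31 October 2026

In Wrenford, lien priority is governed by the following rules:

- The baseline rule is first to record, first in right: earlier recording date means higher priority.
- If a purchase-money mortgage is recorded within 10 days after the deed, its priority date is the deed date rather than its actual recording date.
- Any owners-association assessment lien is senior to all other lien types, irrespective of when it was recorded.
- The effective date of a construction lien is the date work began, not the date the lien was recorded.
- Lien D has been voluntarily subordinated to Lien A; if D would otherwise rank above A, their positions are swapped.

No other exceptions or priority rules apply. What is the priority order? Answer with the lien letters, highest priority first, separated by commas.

Effective dates after the stated exceptions: B missed the 10-day window (187 days after the deed), so its recording date stands; F relates back to 10 June 2025 (work commenced).
C is an owners-association assessment lien, so it outranks all other liens regardless of date.
Remaining liens by effective date: F (10 June 2025), D (16 August 2025), E (7 October 2025), A (3 September 2026), G (31 October 2026), B (22 April 2027).
D is senior to A before the subordination, so the two trade places.

C, F, A, E, D, G, B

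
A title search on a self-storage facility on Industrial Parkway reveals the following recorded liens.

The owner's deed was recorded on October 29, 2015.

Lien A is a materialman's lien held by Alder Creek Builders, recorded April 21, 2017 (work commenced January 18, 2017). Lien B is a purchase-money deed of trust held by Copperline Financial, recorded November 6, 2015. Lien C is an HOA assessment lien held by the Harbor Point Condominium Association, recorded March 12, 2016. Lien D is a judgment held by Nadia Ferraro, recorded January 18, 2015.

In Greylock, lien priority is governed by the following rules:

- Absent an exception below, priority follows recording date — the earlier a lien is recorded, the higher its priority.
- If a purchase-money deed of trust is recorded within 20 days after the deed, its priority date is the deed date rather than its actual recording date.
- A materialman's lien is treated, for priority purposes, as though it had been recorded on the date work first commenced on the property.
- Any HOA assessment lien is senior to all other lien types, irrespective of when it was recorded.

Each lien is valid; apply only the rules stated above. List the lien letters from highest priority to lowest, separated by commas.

C, D, B, A

Effective dates: A is treated as recorded January 18, 2017, the work-commencement date; B relates back to the deed date October 29, 2015.
C is an HOA assessment lien and takes priority over every other lien.
Remaining liens by effective date: D (January 18, 2015), B (October 29, 2015), A (January 18, 2017).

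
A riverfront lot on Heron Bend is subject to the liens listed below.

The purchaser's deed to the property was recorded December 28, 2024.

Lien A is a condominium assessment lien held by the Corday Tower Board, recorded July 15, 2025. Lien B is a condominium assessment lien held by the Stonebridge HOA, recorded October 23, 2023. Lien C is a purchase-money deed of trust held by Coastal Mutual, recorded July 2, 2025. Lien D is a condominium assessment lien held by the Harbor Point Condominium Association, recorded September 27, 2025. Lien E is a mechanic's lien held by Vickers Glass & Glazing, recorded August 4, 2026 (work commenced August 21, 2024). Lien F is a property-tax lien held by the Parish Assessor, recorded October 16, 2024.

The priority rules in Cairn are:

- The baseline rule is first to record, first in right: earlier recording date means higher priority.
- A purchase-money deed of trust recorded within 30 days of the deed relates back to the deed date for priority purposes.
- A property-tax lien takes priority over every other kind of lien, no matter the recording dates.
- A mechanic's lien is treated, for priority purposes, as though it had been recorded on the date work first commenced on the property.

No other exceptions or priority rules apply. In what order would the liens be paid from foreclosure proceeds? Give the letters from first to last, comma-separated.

F, B, E, C, A, D

Effective dates: C was recorded 186 days after the deed, outside the 30-day window, so it keeps its recording date; E relates back to August 21, 2024 (work commenced).
F is a property-tax lien and takes priority over every other lien.
Among the remaining liens, by effective date: B (October 23, 2023), E (August 21, 2024), C (July 2, 2025), A (July 15, 2025), D (September 27, 2025).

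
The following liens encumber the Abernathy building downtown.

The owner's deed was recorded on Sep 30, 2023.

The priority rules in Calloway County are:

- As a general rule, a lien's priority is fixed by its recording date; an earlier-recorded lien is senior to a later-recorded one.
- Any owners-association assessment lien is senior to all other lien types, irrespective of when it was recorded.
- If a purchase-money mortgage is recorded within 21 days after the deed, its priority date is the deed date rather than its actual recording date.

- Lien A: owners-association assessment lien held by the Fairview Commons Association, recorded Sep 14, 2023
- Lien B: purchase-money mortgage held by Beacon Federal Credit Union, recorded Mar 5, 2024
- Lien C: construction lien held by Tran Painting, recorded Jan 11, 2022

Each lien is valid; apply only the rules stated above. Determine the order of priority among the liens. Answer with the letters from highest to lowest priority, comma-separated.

A, C, B

Adjusting effective dates: B was recorded 157 days after the deed, outside the 21-day window, so it keeps its recording date.
As an owners-association assessment lien, A is senior to every other lien.
Ordering the rest by effective date: C (Jan 11, 2022), B (Mar 5, 2024).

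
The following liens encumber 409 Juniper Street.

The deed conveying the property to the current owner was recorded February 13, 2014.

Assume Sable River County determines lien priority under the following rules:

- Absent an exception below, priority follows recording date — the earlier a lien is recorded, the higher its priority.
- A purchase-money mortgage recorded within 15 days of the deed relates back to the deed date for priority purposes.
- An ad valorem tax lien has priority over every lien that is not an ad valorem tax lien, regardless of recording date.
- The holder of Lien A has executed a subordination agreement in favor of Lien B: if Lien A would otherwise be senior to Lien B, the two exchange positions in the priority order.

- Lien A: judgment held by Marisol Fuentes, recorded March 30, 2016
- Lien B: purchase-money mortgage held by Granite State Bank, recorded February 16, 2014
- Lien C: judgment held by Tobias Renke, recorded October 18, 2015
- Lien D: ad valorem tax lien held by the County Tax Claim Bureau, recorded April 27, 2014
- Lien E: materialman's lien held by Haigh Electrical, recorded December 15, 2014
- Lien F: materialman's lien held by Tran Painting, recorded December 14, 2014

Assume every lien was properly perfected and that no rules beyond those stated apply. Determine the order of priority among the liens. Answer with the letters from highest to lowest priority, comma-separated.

D, B, F, E, C, A

Adjusting effective dates: B was recorded within the 15-day window, so its effective date is the deed date February 13, 2014.
D, as an ad valorem tax lien, has superpriority and ranks first.
Ordering the rest by effective date: B (February 13, 2014), F (December 14, 2014), E (December 15, 2014), C (October 18, 2015), A (March 30, 2016).
Since A is not senior to B, the subordination leaves the order unchanged.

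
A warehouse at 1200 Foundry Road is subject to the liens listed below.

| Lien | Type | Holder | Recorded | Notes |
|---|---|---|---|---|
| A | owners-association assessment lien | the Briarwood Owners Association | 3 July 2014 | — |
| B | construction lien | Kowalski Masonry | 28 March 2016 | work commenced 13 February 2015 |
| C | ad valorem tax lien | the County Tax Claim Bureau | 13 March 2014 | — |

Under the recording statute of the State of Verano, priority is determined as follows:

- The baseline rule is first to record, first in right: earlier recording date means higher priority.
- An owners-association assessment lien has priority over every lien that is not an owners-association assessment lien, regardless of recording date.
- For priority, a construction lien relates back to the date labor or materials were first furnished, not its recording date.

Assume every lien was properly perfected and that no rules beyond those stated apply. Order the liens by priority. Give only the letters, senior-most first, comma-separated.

Effective dates: B is treated as recorded 13 February 2015, the work-commencement date.
As an owners-association assessment lien, A is senior to every other lien.
The other liens, earliest effective date first: C (13 March 2014), B (13 February 2015).

A, C, B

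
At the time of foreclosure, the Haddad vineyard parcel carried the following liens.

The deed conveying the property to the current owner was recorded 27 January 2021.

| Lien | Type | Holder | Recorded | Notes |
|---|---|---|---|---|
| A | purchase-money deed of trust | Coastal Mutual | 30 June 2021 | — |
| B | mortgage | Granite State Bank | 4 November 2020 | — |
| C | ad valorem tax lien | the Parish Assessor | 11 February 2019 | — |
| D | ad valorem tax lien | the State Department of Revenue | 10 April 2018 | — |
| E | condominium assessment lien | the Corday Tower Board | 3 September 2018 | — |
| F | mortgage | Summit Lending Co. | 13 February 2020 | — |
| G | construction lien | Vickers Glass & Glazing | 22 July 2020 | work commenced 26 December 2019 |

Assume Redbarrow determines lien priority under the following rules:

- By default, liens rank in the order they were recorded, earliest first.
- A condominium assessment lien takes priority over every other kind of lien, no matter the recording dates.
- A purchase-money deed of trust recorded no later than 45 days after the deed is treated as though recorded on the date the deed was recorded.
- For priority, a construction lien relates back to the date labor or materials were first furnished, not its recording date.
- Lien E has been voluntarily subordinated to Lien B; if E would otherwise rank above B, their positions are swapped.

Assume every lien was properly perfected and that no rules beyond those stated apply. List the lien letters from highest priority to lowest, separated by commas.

B, D, C, G, F, E, A

Effective dates after the stated exceptions: A missed the 45-day window (154 days after the deed), so its recording date stands; G relates back to 26 December 2019 (work commenced).
E, as a condominium assessment lien, has superpriority and ranks first.
Ordering the rest by effective date: D (10 April 2018), C (11 February 2019), G (26 December 2019), F (13 February 2020), B (4 November 2020), A (30 June 2021).
E would otherwise be senior to B, so under the subordination agreement E and B exchange positions.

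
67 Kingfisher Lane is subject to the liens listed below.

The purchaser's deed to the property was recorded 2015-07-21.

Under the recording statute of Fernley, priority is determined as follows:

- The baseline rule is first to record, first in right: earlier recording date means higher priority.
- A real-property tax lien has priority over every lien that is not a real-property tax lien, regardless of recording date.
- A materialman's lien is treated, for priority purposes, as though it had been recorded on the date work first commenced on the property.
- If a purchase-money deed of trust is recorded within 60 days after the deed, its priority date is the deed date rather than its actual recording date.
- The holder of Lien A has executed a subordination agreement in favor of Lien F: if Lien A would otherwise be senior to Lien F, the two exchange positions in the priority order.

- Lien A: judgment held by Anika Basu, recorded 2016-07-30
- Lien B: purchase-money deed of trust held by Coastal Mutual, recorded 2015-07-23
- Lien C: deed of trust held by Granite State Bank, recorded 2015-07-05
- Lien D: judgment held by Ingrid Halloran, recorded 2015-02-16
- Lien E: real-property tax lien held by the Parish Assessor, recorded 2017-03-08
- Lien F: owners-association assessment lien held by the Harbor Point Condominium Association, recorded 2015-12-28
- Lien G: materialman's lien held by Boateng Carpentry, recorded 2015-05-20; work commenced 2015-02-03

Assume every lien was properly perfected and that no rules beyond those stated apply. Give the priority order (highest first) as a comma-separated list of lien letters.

Effective dates after the stated exceptions: B's effective date is the deed date, 2015-07-21; G's effective date is 2015-02-03, when work began.
E is a real-property tax lien and takes priority over every other lien.
Among the remaining liens, by effective date: G (2015-02-03), D (2015-02-16), C (2015-07-05), B (2015-07-21), F (2015-12-28), A (2016-07-30).
A already ranks below F; the subordination has no effect.

E, G, D, C, B, F, A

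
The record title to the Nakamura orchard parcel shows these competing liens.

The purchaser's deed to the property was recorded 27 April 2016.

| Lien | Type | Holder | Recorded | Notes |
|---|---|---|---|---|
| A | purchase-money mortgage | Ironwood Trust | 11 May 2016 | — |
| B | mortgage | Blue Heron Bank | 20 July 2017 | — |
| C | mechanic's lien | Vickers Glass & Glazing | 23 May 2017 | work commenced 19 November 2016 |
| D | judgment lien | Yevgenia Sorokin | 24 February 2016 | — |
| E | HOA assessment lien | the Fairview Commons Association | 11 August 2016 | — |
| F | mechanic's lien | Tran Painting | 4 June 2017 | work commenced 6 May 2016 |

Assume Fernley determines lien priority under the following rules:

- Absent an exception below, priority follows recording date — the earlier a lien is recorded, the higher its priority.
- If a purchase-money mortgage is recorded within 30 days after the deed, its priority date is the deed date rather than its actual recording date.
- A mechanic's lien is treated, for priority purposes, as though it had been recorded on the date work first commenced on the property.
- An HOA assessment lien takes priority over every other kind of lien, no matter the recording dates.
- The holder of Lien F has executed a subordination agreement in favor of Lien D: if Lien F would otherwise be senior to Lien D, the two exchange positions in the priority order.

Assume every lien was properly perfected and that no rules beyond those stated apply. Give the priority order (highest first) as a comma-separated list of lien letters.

Adjusting effective dates: A relates back to the deed date 27 April 2016; C relates back to 19 November 2016 (work commenced); F relates back to 6 May 2016 (work commenced).
E, as an HOA assessment lien, has superpriority and ranks first.
Remaining liens by effective date: D (24 February 2016), A (27 April 2016), F (6 May 2016), C (19 November 2016), B (20 July 2017).
F is already junior to D, so the subordination agreement changes nothing.

E, D, A, F, C, B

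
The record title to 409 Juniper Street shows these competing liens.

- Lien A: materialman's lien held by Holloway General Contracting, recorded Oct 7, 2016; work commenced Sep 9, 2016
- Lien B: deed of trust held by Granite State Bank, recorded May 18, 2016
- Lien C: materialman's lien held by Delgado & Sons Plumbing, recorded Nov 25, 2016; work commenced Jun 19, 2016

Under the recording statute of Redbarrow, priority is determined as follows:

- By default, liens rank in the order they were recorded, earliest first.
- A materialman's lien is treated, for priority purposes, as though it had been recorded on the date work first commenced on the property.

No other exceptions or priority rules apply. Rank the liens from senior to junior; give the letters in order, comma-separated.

Effective dates after the stated exceptions: A is treated as recorded Sep 9, 2016, the work-commencement date; C is treated as recorded Jun 19, 2016, the work-commencement date.
Ordering by effective date: B (May 18, 2016), C (Jun 19, 2016), A (Sep 9, 2016).

B, C, A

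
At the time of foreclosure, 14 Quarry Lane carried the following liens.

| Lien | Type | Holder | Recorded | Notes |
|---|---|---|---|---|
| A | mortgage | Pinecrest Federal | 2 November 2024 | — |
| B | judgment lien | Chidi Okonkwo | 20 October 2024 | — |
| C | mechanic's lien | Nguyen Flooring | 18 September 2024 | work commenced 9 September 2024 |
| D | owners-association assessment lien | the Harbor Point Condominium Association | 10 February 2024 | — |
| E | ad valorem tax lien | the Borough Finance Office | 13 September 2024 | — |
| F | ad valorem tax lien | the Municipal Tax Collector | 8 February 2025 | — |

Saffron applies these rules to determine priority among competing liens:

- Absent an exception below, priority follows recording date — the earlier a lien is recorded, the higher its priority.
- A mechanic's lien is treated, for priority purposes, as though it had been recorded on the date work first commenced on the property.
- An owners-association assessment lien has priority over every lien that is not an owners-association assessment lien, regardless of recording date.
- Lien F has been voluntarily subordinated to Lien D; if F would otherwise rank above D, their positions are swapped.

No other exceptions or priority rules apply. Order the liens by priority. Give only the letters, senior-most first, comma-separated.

Effective dates after the stated exceptions: C is treated as recorded 9 September 2024, the work-commencement date.
D is an owners-association assessment lien and takes priority over every other lien.
The other liens, earliest effective date first: C (9 September 2024), E (13 September 2024), B (20 October 2024), A (2 November 2024), F (8 February 2025).
Since F is not senior to D, the subordination leaves the order unchanged.

D, C, E, B, A, F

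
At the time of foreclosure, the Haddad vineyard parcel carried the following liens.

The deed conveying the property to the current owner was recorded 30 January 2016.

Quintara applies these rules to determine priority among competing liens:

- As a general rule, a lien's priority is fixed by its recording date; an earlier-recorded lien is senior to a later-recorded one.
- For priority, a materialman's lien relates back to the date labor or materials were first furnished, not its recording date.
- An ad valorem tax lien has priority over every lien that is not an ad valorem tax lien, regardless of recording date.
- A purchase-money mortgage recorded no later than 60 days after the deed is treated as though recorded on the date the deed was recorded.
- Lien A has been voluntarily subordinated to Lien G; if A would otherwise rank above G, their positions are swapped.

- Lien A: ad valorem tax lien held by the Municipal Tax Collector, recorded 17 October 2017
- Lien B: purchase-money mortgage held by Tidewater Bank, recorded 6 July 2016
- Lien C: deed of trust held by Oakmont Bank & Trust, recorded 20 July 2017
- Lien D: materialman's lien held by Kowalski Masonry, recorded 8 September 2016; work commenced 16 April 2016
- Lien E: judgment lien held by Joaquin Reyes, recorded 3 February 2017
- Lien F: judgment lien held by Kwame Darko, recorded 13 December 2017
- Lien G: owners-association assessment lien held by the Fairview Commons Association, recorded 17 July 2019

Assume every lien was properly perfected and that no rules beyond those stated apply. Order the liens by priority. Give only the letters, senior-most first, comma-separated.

G, D, B, E, C, F, A

First, effective dates: B missed the 60-day window (158 days after the deed), so its recording date stands; D is treated as recorded 16 April 2016, the work-commencement date.
A, as an ad valorem tax lien, has superpriority and ranks first.
The other liens, earliest effective date first: D (16 April 2016), B (6 July 2016), E (3 February 2017), C (20 July 2017), F (13 December 2017), G (17 July 2019).
A is senior to G before the subordination, so the two trade places.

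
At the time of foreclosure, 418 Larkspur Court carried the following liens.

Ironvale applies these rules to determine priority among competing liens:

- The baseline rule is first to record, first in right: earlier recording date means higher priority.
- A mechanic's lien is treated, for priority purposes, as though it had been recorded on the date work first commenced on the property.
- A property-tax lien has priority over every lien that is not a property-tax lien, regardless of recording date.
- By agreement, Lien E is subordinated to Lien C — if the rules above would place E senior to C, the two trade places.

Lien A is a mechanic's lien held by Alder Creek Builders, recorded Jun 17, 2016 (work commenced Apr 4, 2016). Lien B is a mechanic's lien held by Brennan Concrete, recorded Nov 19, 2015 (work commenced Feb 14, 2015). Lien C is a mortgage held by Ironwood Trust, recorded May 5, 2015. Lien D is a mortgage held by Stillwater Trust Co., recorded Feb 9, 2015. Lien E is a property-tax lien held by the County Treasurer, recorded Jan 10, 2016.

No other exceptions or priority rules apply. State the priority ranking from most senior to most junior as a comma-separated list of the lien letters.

C, D, B, E, A

First, effective dates: A's effective date is Apr 4, 2016, when work began; B's effective date is Feb 14, 2015, when work began.
E is a property-tax lien, so it outranks all other liens regardless of date.
Among the remaining liens, by effective date: D (Feb 9, 2015), B (Feb 14, 2015), C (May 5, 2015), A (Apr 4, 2016).
Because E would otherwise rank above C, the subordination swaps them.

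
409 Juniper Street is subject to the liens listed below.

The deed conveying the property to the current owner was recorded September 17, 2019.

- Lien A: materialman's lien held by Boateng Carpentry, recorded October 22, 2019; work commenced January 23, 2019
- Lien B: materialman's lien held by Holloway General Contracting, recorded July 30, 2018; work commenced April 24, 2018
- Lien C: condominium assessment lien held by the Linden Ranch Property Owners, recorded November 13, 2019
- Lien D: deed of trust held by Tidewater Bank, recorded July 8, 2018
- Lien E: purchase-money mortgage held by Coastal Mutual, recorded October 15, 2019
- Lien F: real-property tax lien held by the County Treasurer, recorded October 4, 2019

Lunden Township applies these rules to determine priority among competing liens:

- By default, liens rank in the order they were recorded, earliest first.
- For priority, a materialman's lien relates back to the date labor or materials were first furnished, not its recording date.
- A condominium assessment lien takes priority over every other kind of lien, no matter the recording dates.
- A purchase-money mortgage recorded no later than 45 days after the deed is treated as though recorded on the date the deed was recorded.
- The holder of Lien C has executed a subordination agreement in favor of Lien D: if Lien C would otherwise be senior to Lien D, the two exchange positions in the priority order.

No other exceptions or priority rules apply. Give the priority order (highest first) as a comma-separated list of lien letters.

Adjusting effective dates: A is treated as recorded January 23, 2019, the work-commencement date; B is treated as recorded April 24, 2018, the work-commencement date; E was recorded within the 45-day window, so its effective date is the deed date September 17, 2019.
C is a condominium assessment lien, so it outranks all other liens regardless of date.
Among the remaining liens, by effective date: B (April 24, 2018), D (July 8, 2018), A (January 23, 2019), E (September 17, 2019), F (October 4, 2019).
C is senior to D before the subordination, so the two trade places.

D, B, C, A, E, F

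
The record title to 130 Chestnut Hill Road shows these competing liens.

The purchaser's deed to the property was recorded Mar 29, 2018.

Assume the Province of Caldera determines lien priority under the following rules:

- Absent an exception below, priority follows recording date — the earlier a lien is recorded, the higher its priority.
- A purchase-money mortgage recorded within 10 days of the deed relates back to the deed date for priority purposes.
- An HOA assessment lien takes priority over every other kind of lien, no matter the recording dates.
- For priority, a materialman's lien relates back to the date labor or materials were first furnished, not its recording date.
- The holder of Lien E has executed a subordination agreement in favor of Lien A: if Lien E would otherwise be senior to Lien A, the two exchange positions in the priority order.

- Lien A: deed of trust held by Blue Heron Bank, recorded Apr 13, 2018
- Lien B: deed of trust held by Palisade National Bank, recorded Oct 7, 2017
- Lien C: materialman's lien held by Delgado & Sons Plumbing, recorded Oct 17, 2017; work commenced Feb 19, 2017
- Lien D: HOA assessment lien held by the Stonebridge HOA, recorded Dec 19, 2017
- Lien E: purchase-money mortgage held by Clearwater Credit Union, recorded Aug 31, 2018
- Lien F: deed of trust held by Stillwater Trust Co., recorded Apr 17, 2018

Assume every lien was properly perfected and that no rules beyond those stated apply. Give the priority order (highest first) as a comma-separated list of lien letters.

D, C, B, A, F, E

Adjusting effective dates: C relates back to Feb 19, 2017 (work commenced); E missed the 10-day window (155 days after the deed), so its recording date stands.
D, as an HOA assessment lien, has superpriority and ranks first.
Remaining liens by effective date: C (Feb 19, 2017), B (Oct 7, 2017), A (Apr 13, 2018), F (Apr 17, 2018), E (Aug 31, 2018).
E already ranks below A; the subordination has no effect.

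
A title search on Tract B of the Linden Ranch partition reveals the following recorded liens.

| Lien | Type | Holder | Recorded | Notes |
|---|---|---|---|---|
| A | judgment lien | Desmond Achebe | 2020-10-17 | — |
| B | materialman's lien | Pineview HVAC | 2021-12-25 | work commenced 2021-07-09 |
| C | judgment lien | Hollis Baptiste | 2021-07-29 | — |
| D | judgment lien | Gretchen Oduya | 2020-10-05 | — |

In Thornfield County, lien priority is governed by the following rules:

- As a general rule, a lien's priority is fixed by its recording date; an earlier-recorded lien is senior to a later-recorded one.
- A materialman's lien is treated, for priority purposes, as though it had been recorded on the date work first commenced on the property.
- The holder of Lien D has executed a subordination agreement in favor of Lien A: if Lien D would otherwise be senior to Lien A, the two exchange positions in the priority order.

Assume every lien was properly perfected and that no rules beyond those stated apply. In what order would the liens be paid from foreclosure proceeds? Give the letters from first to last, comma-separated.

A, D, B, C

First, effective dates: B relates back to 2021-07-09 (work commenced).
By effective date, earliest first: D (2020-10-05), A (2020-10-17), B (2021-07-09), C (2021-07-29).
The subordination applies — D was senior to A — so D and A swap.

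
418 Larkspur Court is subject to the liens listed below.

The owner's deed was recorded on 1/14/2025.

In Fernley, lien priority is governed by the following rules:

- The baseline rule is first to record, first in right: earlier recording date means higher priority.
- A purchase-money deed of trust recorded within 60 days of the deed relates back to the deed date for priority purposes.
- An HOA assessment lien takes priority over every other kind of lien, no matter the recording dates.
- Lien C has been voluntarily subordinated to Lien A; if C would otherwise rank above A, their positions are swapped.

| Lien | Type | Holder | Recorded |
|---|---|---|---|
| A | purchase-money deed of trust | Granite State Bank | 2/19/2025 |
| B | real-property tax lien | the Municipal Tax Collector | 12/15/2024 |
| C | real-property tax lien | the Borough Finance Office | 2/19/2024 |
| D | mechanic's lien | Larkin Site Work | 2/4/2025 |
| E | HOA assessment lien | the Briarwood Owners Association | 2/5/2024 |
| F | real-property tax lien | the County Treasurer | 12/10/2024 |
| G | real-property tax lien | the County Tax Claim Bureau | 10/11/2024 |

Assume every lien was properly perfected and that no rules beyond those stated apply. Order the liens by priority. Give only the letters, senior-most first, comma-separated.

E, A, G, F, B, C, D

Effective dates after the stated exceptions: A relates back to the deed date 1/14/2025.
E is an HOA assessment lien, so it outranks all other liens regardless of date.
Among the remaining liens, by effective date: C (2/19/2024), G (10/11/2024), F (12/10/2024), B (12/15/2024), A (1/14/2025), D (2/4/2025).
Because C would otherwise rank above A, the subordination swaps them.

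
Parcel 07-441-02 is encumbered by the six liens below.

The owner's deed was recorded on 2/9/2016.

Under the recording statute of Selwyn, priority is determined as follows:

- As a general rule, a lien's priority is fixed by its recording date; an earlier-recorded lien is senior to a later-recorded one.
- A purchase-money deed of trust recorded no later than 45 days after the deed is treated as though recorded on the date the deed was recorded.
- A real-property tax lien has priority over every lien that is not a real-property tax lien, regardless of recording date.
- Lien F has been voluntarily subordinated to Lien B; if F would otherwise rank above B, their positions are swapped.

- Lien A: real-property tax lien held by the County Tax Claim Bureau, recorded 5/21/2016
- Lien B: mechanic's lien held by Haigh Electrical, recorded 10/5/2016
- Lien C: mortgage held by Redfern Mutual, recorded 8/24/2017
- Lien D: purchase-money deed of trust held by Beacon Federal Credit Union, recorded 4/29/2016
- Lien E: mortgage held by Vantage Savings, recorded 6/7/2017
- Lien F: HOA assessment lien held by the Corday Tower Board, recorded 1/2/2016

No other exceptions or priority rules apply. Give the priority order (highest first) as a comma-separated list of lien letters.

Effective dates: D was recorded 80 days after the deed, outside the 45-day window, so it keeps its recording date.
As a real-property tax lien, A is senior to every other lien.
Among the remaining liens, by effective date: F (1/2/2016), D (4/29/2016), B (10/5/2016), E (6/7/2017), C (8/24/2017).
Because F would otherwise rank above B, the subordination swaps them.

A, B, D, F, E, C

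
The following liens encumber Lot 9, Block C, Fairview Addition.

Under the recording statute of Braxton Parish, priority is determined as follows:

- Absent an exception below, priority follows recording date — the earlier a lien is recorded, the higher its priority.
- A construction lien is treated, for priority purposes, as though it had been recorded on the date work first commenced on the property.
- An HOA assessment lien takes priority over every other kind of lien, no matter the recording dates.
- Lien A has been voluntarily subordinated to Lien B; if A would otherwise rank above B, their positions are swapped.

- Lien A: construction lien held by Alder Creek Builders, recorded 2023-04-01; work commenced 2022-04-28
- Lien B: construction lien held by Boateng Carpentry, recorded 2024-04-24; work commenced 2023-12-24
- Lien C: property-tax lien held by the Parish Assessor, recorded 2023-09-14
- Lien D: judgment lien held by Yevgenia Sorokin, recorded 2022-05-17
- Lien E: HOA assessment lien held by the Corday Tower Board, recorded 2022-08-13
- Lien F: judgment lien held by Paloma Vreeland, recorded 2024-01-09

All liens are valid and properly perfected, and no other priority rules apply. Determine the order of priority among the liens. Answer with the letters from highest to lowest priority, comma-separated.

Effective dates: A is treated as recorded 2022-04-28, the work-commencement date; B is treated as recorded 2023-12-24, the work-commencement date.
E is an HOA assessment lien, so it outranks all other liens regardless of date.
Remaining liens by effective date: A (2022-04-28), D (2022-05-17), C (2023-09-14), B (2023-12-24), F (2024-01-09).
A would otherwise be senior to B, so under the subordination agreement A and B exchange positions.

E, B, D, C, A, F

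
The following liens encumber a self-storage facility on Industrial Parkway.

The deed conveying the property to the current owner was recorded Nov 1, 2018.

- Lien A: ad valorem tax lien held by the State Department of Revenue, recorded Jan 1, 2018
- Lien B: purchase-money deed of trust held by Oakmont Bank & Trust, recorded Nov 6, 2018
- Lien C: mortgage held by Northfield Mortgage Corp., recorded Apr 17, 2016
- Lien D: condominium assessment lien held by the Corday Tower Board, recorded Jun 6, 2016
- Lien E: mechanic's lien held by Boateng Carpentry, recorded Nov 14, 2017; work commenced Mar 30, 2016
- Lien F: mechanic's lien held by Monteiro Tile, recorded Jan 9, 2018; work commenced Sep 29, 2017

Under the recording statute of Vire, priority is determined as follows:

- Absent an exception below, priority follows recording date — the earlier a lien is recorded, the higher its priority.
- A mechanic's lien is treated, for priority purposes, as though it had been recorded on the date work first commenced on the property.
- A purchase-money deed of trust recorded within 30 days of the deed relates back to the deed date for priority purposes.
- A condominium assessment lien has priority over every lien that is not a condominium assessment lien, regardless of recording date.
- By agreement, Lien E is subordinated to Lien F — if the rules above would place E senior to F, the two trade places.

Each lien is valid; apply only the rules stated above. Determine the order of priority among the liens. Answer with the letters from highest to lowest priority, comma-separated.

Effective dates after the stated exceptions: B's effective date is the deed date, Nov 1, 2018; E relates back to Mar 30, 2016 (work commenced); F relates back to Sep 29, 2017 (work commenced).
D, as a condominium assessment lien, has superpriority and ranks first.
Among the remaining liens, by effective date: E (Mar 30, 2016), C (Apr 17, 2016), F (Sep 29, 2017), A (Jan 1, 2018), B (Nov 1, 2018).
The subordination applies — E was senior to F — so E and F swap.

D, F, C, E, A, B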